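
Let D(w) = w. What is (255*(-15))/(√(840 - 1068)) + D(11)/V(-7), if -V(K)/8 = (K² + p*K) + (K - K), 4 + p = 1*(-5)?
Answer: -11/896 + 1275*I*√57/38 ≈ -0.012277 + 253.32*I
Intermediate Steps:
p = -9 (p = -4 + 1*(-5) = -4 - 5 = -9)
V(K) = -8*K² + 72*K (V(K) = -8*((K² - 9*K) + (K - K)) = -8*((K² - 9*K) + 0) = -8*(K² - 9*K) = -8*K² + 72*K)
(255*(-15))/(√(840 - 1068)) + D(11)/V(-7) = (255*(-15))/(√(840 - 1068)) + 11/((8*(-7)*(9 - 1*(-7)))) = -3825*(-I*√57/114) + 11/((8*(-7)*(9 + 7))) = -3825*(-I*√57/114) + 11/((8*(-7)*16)) = -(-1275)*I*√57/38 + 11/(-896) = 1275*I*√57/38 + 11*(-1/896) = 1275*I*√57/38 - 11/896 = -11/896 + 1275*I*√57/38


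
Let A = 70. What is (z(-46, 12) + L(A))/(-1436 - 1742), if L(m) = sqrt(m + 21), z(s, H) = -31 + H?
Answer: 19/3178 - sqrt(91)/3178 ≈ 0.0029769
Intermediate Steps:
L(m) = sqrt(21 + m)
(z(-46, 12) + L(A))/(-1436 - 1742) = ((-31 + 12) + sqrt(21 + 70))/(-1436 - 1742) = (-19 + sqrt(91))/(-3178) = (-19 + sqrt(91))*(-1/3178) = 19/3178 - sqrt(91)/3178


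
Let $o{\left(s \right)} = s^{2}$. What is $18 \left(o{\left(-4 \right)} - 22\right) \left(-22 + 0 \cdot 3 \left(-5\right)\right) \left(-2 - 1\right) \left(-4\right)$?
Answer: $28512$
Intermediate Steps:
$18 \left(o{\left(-4 \right)} - 22\right) \left(-22 + 0 \cdot 3 \left(-5\right)\right) \left(-2 - 1\right) \left(-4\right) = 18 \left(\left(-4\right)^{2} - 22\right) \left(-22 + 0 \cdot 3 \left(-5\right)\right) \left(-2 - 1\right) \left(-4\right) = 18 \left(16 - 22\right) \left(-22 + 0 \left(-5\right)\right) \left(\left(-3\right) \left(-4\right)\right) = 18 \left(- 6 \left(-22 + 0\right)\right) 12 = 18 \left(\left(-6\right) \left(-22\right)\right) 12 = 18 \cdot 132 \cdot 12 = 2376 \cdot 12 = 28512$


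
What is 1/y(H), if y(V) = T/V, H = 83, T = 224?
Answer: 83/224 ≈ 0.37054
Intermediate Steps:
y(V) = 224/V
1/y(H) = 1/(224/83) = 83/224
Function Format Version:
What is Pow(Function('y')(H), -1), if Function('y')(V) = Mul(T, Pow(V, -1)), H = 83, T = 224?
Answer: Rational(83, 224) ≈ 0.37054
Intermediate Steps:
Function('y')(V) = Mul(224, Pow(V, -1))
Pow(Function('y')(H), -1) = Pow(Mul(224, Pow(83, -1)), -1) = Pow(Mul(224, Rational(1, 83)), -1) = Pow(Rational(224, 83), -1) = Rational(83, 224)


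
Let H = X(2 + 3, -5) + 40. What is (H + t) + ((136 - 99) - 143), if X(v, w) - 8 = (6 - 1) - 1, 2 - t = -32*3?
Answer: 44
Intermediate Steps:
t = 98 (t = 2 - (-32)*3 = 2 - 1*(-96) = 2 + 96 = 98)
X(v, w) = 12 (X(v, w) = 8 + ((6 - 1) - 1) = 8 + (5 - 1) = 8 + 4 = 12)
H = 52 (H = 12 + 40 = 52)
(H + t) + ((136 - 99) - 143) = (52 + 98) + ((136 - 99) - 143) = 150 + (37 - 143) = 150 - 106 = 44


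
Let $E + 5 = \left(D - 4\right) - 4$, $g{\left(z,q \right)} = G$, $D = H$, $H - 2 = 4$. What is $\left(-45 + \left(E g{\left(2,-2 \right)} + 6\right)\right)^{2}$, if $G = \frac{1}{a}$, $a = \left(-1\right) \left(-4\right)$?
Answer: $\frac{26569}{16} \approx 1660.6$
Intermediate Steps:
$H = 6$ ($H = 2 + 4 = 6$)
$a = 4$
$G = \frac{1}{4} \approx 0.25$
$D = 6$
$g{\left(z,q \right)} = \frac{1}{4}$
$E = -7$ ($E = -5 + \left(\left(6 - 4\right) - 4\right) = -5 + \left(2 - 4\right) = -5 - 2 = -7$)
$\left(-45 + \left(E g{\left(2,-2 \right)} + 6\right)\right)^{2} = \left(-45 + \left(\left(-7\right) \frac{1}{4} + 6\right)\right)^{2} = \left(-45 + \left(- \frac{7}{4} + 6\right)\right)^{2} = \left(-45 + \frac{17}{4}\right)^{2} = \left(- \frac{163}{4}\right)^{2} = \frac{26569}{16}$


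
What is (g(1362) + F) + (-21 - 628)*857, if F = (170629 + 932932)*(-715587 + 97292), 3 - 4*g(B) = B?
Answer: -2729307220111/4 ≈ -6.8233e+11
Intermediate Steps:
g(B) = 3/4 - B/4
F = -682326248495 (F = 1103561*(-618295) = -682326248495)
(g(1362) + F) + (-21 - 628)*857 = ((3/4 - 1/4*1362) - 682326248495) + (-21 - 628)*857 = ((3/4 - 681/2) - 682326248495) - 649*857 = (-1359/4 - 682326248495) - 556193 = -2729304995339/4 - 556193 = -2729307220111/4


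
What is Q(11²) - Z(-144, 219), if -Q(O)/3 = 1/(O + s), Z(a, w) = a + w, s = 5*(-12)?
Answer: -4578/61 ≈ -75.049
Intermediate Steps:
s = -60
Q(O) = -3/(-60 + O) (Q(O) = -3/(O - 60) = -3/(-60 + O))
Q(11²) - Z(-144, 219) = -3/(-60 + 11²) - (-144 + 219) = -3/(-60 + 121) - 1*75 = -3/61 - 75 = -4578/61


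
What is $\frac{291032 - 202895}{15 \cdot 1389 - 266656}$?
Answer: $- \frac{88137}{245821} \approx -0.35854$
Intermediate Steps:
$\frac{291032 - 202895}{15 \cdot 1389 - 266656} = \frac{88137}{20835 - 266656} = \frac{88137}{-245821} = 88137 \left(- \frac{1}{245821}\right) = - \frac{88137}{245821}$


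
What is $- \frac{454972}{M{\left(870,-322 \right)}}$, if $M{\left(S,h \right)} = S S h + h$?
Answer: $\frac{32498}{17408723} \approx 0.0018668$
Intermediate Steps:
$M{\left(S,h \right)} = h + h S^{2}$ ($M{\left(S,h \right)} = S^{2} h + h = h S^{2} + h = h + h S^{2}$)
$- \frac{454972}{M{\left(870,-322 \right)}} = - \frac{454972}{\left(-322\right) \left(1 + 870^{2}\right)} = - \frac{454972}{\left(-322\right) \left(1 + 756900\right)} = - \frac{454972}{\left(-322\right) 756901} = - \frac{454972}{-243722122} = \left(-454972\right) \left(- \frac{1}{243722122}\right) = \frac{32498}{17408723}$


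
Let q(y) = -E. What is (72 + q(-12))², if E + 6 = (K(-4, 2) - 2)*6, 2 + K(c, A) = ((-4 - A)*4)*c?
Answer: 224676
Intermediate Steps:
K(c, A) = -2 + c*(-16 - 4*A) (K(c, A) = -2 + ((-4 - A)*4)*c = -2 + (-16 - 4*A)*c = -2 + c*(-16 - 4*A))
E = 546 (E = -6 + ((-2 - 16*(-4) - 4*2*(-4)) - 2)*6 = -6 + ((-2 + 64 + 32) - 2)*6 = -6 + (94 - 2)*6 = -6 + 92*6 = -6 + 552 = 546)
q(y) = -546 (q(y) = -1*546 = -546)
(72 + q(-12))² = (72 - 546)² = (-474)² = 224676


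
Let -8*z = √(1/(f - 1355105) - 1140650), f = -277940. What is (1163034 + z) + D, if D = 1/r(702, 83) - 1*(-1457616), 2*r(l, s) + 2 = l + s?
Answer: 2051968952/783 - I*√3041926451491949295/13064360 ≈ 2.6207e+6 - 133.5*I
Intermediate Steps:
r(l, s) = -1 + l/2 + s/2 (r(l, s) = -1 + (l + s)/2 = -1 + (l/2 + s/2) = -1 + l/2 + s/2)
D = 1141313330/783 (D = 1/(-1 + (½)*702 + (½)*83) - 1*(-1457616) = 1/(-1 + 351 + 83/2) + 1457616 = 1/(783/2) + 1457616 = 2/783 + 1457616 = 1141313330/783 ≈ 1.4576e+6)
z = -I*√3041926451491949295/13064360 (z = -√(1/(-277940 - 1355105) - 1140650)/8 = -√(1/(-1633045) - 1140650)/8 = -√(-1/1633045 - 1140650)/8 = -I*√3041926451491949295/13064360 ≈ -133.5*I)
(1163034 + z) + D = (1163034 - I*√3041926451491949295/13064360) + 1141313330/783 = 2051968952/783 - I*√3041926451491949295/13064360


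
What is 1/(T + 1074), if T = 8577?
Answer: 1/9651 ≈ 0.00010362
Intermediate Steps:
1/(T + 1074) = 1/(8577 + 1074) = 1/9651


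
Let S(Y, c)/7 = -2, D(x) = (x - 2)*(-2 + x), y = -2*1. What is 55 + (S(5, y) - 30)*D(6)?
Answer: -649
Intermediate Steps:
y = -2
D(x) = (-2 + x)**2 (D(x) = (-2 + x)*(-2 + x) = (-2 + x)**2)
S(Y, c) = -14 (S(Y, c) = 7*(-2) = -14)
55 + (S(5, y) - 30)*D(6) = 55 + (-14 - 30)*(-2 + 6)**2 = 55 - 44*4**2 = 55 - 44*16 = 55 - 704 = -649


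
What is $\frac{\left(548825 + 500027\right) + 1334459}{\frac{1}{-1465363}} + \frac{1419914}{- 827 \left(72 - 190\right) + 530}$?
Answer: $- \frac{171330932200946837}{49058} \approx -3.4924 \cdot 10^{12}$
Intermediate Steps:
$\frac{\left(548825 + 500027\right) + 1334459}{\frac{1}{-1465363}} + \frac{1419914}{- 827 \left(72 - 190\right) + 530} = \frac{1048852 + 1334459}{- \frac{1}{1465363}} + \frac{1419914}{- 827 \left(72 - 190\right) + 530} = 2383311 \left(-1465363\right) + \frac{1419914}{\left(-827\right) \left(-118\right) + 530} = -3492415756893 + \frac{1419914}{97586 + 530} = -3492415756893 + \frac{1419914}{98116} = -3492415756893 + 1419914 \cdot \frac{1}{98116} = -3492415756893 + \frac{709957}{49058} = - \frac{171330932200946837}{49058}$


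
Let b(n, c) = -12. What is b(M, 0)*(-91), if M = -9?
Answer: 1092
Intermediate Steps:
b(M, 0)*(-91) = -12*(-91) = 1092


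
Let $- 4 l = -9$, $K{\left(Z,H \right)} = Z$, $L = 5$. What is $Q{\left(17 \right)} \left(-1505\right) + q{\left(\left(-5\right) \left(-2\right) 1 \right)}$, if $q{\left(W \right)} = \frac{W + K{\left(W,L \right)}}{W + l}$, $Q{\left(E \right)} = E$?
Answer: $- \frac{1253585}{49} \approx -25583.0$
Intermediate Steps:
$l = \frac{9}{4}$ ($l = \left(- \frac{1}{4}\right) \left(-9\right) = \frac{9}{4} \approx 2.25$)
$q{\left(W \right)} = \frac{2 W}{\frac{9}{4} + W}$ ($q{\left(W \right)} = \frac{W + W}{W + \frac{9}{4}} = \frac{2 W}{\frac{9}{4} + W}$)
$Q{\left(17 \right)} \left(-1505\right) + q{\left(\left(-5\right) \left(-2\right) 1 \right)} = 17 \left(-1505\right) + \frac{8 \left(-5\right) \left(-2\right) 1}{9 + 4 \left(-5\right) \left(-2\right) 1} = -25585 + \frac{8 \cdot 10 \cdot 1}{9 + 4 \cdot 10 \cdot 1} = -25585 + 8 \cdot 10 \frac{1}{9 + 4 \cdot 10} = -25585 + 8 \cdot 10 \frac{1}{9 + 40} = -25585 + 8 \cdot 10 \cdot \frac{1}{49} = -25585 + \frac{80}{49} = - \frac{1253585}{49}$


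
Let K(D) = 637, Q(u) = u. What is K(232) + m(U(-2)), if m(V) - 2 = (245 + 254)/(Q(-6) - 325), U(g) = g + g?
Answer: 211010/331 ≈ 637.49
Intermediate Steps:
U(g) = 2*g
m(V) = 163/331 (m(V) = 2 + (245 + 254)/(-6 - 325) = 2 + 499/(-331) = 2 + 499*(-1/331) = 2 - 499/331 = 163/331)
K(232) + m(U(-2)) = 637 + 163/331 = 211010/331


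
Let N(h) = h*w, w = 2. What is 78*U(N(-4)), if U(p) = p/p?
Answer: 78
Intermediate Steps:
N(h) = 2*h (N(h) = h*2 = 2*h)
U(p) = 1
78*U(N(-4)) = 78*1 = 78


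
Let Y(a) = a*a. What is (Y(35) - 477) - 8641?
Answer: -7893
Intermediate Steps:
Y(a) = a**2
(Y(35) - 477) - 8641 = (35**2 - 477) - 8641 = (1225 - 477) - 8641 = 748 - 8641 = -7893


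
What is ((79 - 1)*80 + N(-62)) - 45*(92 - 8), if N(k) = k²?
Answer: 6304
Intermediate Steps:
((79 - 1)*80 + N(-62)) - 45*(92 - 8) = ((79 - 1)*80 + (-62)²) - 45*(92 - 8) = (78*80 + 3844) - 45*84 = (6240 + 3844) - 3780 = 10084 - 3780 = 6304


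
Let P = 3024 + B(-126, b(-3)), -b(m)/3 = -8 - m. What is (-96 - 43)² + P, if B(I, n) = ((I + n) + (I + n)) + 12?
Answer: 22135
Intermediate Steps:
b(m) = 24 + 3*m (b(m) = -3*(-8 - m) = 24 + 3*m)
B(I, n) = 12 + 2*I + 2*n (B(I, n) = (2*I + 2*n) + 12 = 12 + 2*I + 2*n)
P = 2814 (P = 3024 + (12 + 2*(-126) + 2*(24 + 3*(-3))) = 3024 + (12 - 252 + 2*(24 - 9)) = 3024 + (12 - 252 + 2*15) = 3024 + (12 - 252 + 30) = 3024 - 210 = 2814)
(-96 - 43)² + P = (-96 - 43)² + 2814 = (-139)² + 2814 = 19321 + 2814 = 22135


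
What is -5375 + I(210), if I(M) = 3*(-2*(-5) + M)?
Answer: -4715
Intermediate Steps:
I(M) = 30 + 3*M (I(M) = 3*(10 + M) = 30 + 3*M)
-5375 + I(210) = -5375 + (30 + 3*210) = -5375 + (30 + 630) = -5375 + 660 = -4715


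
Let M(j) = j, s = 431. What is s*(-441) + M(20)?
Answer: -190051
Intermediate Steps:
s*(-441) + M(20) = 431*(-441) + 20 = -190071 + 20 = -190051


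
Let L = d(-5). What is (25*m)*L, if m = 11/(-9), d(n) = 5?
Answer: -1375/9 ≈ -152.78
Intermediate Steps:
L = 5
m = -11/9 (m = 11*(-⅑) = -11/9 ≈ -1.2222)
(25*m)*L = (25*(-11/9))*5 = -275/9*5 = -1375/9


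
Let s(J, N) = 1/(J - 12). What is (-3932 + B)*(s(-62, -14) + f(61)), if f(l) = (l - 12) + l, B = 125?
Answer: -30985173/74 ≈ -4.1872e+5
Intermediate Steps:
f(l) = -12 + 2*l (f(l) = (-12 + l) + l = -12 + 2*l)
s(J, N) = 1/(-12 + J)
(-3932 + B)*(s(-62, -14) + f(61)) = (-3932 + 125)*(1/(-12 - 62) + (-12 + 2*61)) = -3807*(1/(-74) + (-12 + 122)) = -3807*(-1/74 + 110) = -3807*8139/74 = -30985173/74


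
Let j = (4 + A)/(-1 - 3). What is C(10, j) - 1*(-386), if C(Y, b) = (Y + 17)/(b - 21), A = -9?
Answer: 30386/79 ≈ 384.63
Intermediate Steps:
j = 5/4 (j = (4 - 9)/(-1 - 3) = -5/(-4) = -5*(-¼) = 5/4 ≈ 1.2500)
C(Y, b) = (17 + Y)/(-21 + b)
C(10, j) - 1*(-386) = (17 + 10)/(-21 + 5/4) - 1*(-386) = 27/(-79/4) + 386 = -4/79*27 + 386 = -108/79 + 386 = 30386/79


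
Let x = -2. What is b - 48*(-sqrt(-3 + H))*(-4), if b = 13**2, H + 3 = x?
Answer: 169 - 384*I*sqrt(2) ≈ 169.0 - 543.06*I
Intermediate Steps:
H = -5 (H = -3 - 2 = -5)
b = 169
b - 48*(-sqrt(-3 + H))*(-4) = 169 - 48*(-sqrt(-3 - 5))*(-4) = 169 - 48*(-sqrt(-8))*(-4) = 169 - 48*(-2*I*sqrt(2))*(-4) = 169 - 384*I*sqrt(2)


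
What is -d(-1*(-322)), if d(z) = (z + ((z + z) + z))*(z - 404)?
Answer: 105616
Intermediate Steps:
d(z) = 4*z*(-404 + z) (d(z) = (z + (2*z + z))*(-404 + z) = (z + 3*z)*(-404 + z) = (4*z)*(-404 + z) = 4*z*(-404 + z))
-d(-1*(-322)) = -4*(-1*(-322))*(-404 - 1*(-322)) = -4*322*(-404 + 322) = -4*322*(-82) = -1*(-105616) = 105616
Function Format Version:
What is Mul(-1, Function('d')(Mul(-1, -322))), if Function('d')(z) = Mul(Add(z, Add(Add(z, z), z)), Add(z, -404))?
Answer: 105616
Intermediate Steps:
Function('d')(z) = Mul(4, z, Add(-404, z)) (Function('d')(z) = Mul(Add(z, Add(Mul(2, z), z)), Add(-404, z)) = Mul(Add(z, Mul(3, z)), Add(-404, z)) = Mul(Mul(4, z), Add(-404, z)) = Mul(4, z, Add(-404, z)))
Mul(-1, Function('d')(Mul(-1, -322))) = Mul(-1, Mul(4, Mul(-1, -322), Add(-404, Mul(-1, -322)))) = Mul(-1, Mul(4, 322, Add(-404, 322))) = Mul(-1, Mul(4, 322, -82)) = Mul(-1, -105616) = 105616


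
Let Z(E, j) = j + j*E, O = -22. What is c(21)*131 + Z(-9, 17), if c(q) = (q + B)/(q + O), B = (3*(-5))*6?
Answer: 8903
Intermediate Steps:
B = -90 (B = -15*6 = -90)
Z(E, j) = j + E*j
c(q) = (-90 + q)/(-22 + q) (c(q) = (q - 90)/(q - 22) = (-90 + q)/(-22 + q))
c(21)*131 + Z(-9, 17) = ((-90 + 21)/(-22 + 21))*131 + 17*(1 - 9) = (-69/(-1))*131 + 17*(-8) = -1*(-69)*131 - 136 = 69*131 - 136 = 9039 - 136 = 8903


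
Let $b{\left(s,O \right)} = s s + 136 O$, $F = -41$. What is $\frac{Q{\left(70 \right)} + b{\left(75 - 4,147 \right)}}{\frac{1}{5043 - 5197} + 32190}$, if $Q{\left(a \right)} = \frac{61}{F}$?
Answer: $\frac{158048968}{203247619} \approx 0.77762$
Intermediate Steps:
$b{\left(s,O \right)} = s^{2} + 136 O$
$Q{\left(a \right)} = - \frac{61}{41}$ ($Q{\left(a \right)} = \frac{61}{-41} = 61 \left(- \frac{1}{41}\right) = - \frac{61}{41}$)
$\frac{Q{\left(70 \right)} + b{\left(75 - 4,147 \right)}}{\frac{1}{5043 - 5197} + 32190} = \frac{- \frac{61}{41} + \left(\left(75 - 4\right)^{2} + 136 \cdot 147\right)}{\frac{1}{5043 - 5197} + 32190} = \frac{- \frac{61}{41} + \left(71^{2} + 19992\right)}{\frac{1}{-154} + 32190} = \frac{- \frac{61}{41} + \left(5041 + 19992\right)}{- \frac{1}{154} + 32190} = \frac{- \frac{61}{41} + 25033}{\frac{4957259}{154}} = \frac{1026292}{41} \cdot \frac{154}{4957259} = \frac{158048968}{203247619}$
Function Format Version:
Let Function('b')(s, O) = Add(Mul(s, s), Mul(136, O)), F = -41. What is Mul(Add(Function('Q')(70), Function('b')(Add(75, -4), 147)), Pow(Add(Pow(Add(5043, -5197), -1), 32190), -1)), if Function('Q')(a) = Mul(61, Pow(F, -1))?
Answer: Rational(158048968, 203247619) ≈ 0.77762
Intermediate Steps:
Function('b')(s, O) = Add(Pow(s, 2), Mul(136, O))
Function('Q')(a) = Rational(-61, 41) (Function('Q')(a) = Mul(61, Pow(-41, -1)) = Mul(61, Rational(-1, 41)) = Rational(-61, 41))
Mul(Add(Function('Q')(70), Function('b')(Add(75, -4), 147)), Pow(Add(Pow(Add(5043, -5197), -1), 32190), -1)) = Mul(Add(Rational(-61, 41), Add(Pow(Add(75, -4), 2), Mul(136, 147))), Pow(Add(Pow(Add(5043, -5197), -1), 32190), -1)) = Mul(Add(Rational(-61, 41), Add(Pow(71, 2), 19992)), Pow(Add(Pow(-154, -1), 32190), -1)) = Mul(Add(Rational(-61, 41), Add(5041, 19992)), Pow(Add(Rational(-1, 154), 32190), -1)) = Mul(Add(Rational(-61, 41), 25033), Pow(Rational(4957259, 154), -1)) = Mul(Rational(1026292, 41), Rational(154, 4957259)) = Rational(158048968, 203247619)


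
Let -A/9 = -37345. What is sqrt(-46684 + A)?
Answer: sqrt(289421) ≈ 537.98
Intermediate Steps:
A = 336105 (A = -9*(-37345) = 336105)
sqrt(-46684 + A) = sqrt(-46684 + 336105) = sqrt(289421)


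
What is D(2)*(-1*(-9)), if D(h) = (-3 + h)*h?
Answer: -18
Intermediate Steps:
D(h) = h*(-3 + h)
D(2)*(-1*(-9)) = (2*(-3 + 2))*(-1*(-9)) = (2*(-1))*9 = -2*9 = -18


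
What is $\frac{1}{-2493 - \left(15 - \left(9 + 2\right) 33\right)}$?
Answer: $- \frac{1}{2145} \approx -0.0004662$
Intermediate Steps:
$\frac{1}{-2493 - \left(15 - \left(9 + 2\right) 33\right)} = \frac{1}{-2493 + \left(11 \cdot 33 - 15\right)} = \frac{1}{-2493 + \left(363 - 15\right)} = \frac{1}{-2493 + 348} = \frac{1}{-2145} = - \frac{1}{2145}$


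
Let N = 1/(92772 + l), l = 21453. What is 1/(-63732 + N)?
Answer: -114225/7279787699 ≈ -1.5691e-5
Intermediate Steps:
N = 1/114225 (N = 1/(92772 + 21453) = 1/114225 ≈ 8.7547e-6)
1/(-63732 + N) = 1/(-63732 + 1/114225) = 1/(-7279787699/114225) = -114225/7279787699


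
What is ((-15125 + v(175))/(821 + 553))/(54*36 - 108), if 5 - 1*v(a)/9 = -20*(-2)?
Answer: -1930/315333 ≈ -0.0061205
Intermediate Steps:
v(a) = -315 (v(a) = 45 - (-180)*(-2) = 45 - 9*40 = 45 - 360 = -315)
((-15125 + v(175))/(821 + 553))/(54*36 - 108) = ((-15125 - 315)/(821 + 553))/(54*36 - 108) = (-15440/1374)/(1944 - 108) = -15440*1/1374/1836 = -7720/687*1/1836 = -1930/315333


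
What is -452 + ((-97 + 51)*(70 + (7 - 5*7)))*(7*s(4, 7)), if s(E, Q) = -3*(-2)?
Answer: -81596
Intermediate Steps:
s(E, Q) = 6
-452 + ((-97 + 51)*(70 + (7 - 5*7)))*(7*s(4, 7)) = -452 + ((-97 + 51)*(70 + (7 - 5*7)))*(7*6) = -452 - 46*(70 + (7 - 35))*42 = -452 - 46*(70 - 28)*42 = -452 - 46*42*42 = -452 - 1932*42 = -452 - 81144 = -81596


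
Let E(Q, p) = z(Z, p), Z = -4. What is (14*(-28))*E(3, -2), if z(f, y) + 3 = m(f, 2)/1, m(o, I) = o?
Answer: 2744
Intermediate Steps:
z(f, y) = -3 + f (z(f, y) = -3 + f/1 = -3 + f*1 = -3 + f)
E(Q, p) = -7 (E(Q, p) = -3 - 4 = -7)
(14*(-28))*E(3, -2) = (14*(-28))*(-7) = -392*(-7) = 2744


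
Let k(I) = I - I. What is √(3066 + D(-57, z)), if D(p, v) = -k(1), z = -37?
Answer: √3066 ≈ 55.371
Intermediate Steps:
k(I) = 0
D(p, v) = 0 (D(p, v) = -1*0 = 0)
√(3066 + D(-57, z)) = √(3066 + 0) = √3066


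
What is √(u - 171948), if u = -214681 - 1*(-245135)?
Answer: I*√141494 ≈ 376.16*I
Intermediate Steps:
u = 30454 (u = -214681 + 245135 = 30454)
√(u - 171948) = √(30454 - 171948) = √(-141494) = I*√141494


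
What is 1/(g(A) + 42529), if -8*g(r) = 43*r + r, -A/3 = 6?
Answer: 1/42628 ≈ 2.3459e-5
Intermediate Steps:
A = -18 (A = -3*6 = -18)
g(r) = -11*r/2 (g(r) = -(43*r + r)/8 = -11*r/2)
1/(g(A) + 42529) = 1/(-11/2*(-18) + 42529) = 1/(99 + 42529) = 1/42628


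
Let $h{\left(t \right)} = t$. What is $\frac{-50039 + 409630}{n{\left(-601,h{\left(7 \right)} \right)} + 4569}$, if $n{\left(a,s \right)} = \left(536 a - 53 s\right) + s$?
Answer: $- \frac{359591}{317931} \approx -1.131$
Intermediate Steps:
$n{\left(a,s \right)} = - 52 s + 536 a$ ($n{\left(a,s \right)} = \left(- 53 s + 536 a\right) + s = - 52 s + 536 a$)
$\frac{-50039 + 409630}{n{\left(-601,h{\left(7 \right)} \right)} + 4569} = \frac{-50039 + 409630}{\left(\left(-52\right) 7 + 536 \left(-601\right)\right) + 4569} = \frac{359591}{\left(-364 - 322136\right) + 4569} = \frac{359591}{-322500 + 4569} = \frac{359591}{-317931} = 359591 \left(- \frac{1}{317931}\right) = - \frac{359591}{317931}$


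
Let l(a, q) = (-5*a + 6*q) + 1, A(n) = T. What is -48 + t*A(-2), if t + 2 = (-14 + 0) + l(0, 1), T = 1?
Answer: -57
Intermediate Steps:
A(n) = 1
l(a, q) = 1 - 5*a + 6*q
t = -9 (t = -2 + ((-14 + 0) + (1 - 5*0 + 6*1)) = -2 + (-14 + (1 + 0 + 6)) = -2 + (-14 + 7) = -2 - 7 = -9)
-48 + t*A(-2) = -48 - 9*1 = -48 - 9 = -57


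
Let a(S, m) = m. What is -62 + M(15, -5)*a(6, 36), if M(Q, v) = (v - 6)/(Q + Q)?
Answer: -376/5 ≈ -75.200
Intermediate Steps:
M(Q, v) = (-6 + v)/(2*Q) (M(Q, v) = (-6 + v)/((2*Q)) = (-6 + v)*(1/(2*Q)) = (-6 + v)/(2*Q))
-62 + M(15, -5)*a(6, 36) = -62 + ((½)*(-6 - 5)/15)*36 = -62 + ((½)*(1/15)*(-11))*36 = -62 - 11/30*36 = -62 - 66/5 = -376/5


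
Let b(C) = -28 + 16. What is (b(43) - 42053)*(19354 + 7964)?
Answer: -1149131670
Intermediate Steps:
b(C) = -12
(b(43) - 42053)*(19354 + 7964) = (-12 - 42053)*(19354 + 7964) = -42065*27318 = -1149131670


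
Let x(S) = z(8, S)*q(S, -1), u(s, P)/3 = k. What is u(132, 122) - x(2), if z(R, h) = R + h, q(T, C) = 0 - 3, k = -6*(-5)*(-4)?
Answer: -330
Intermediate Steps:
k = -120 (k = 30*(-4) = -120)
u(s, P) = -360 (u(s, P) = 3*(-120) = -360)
q(T, C) = -3
x(S) = -24 - 3*S (x(S) = (8 + S)*(-3) = -24 - 3*S)
u(132, 122) - x(2) = -360 - (-24 - 3*2) = -360 - (-24 - 6) = -360 - 1*(-30) = -360 + 30 = -330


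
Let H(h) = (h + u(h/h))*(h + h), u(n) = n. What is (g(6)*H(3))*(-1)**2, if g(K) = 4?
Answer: 96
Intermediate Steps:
H(h) = 2*h*(1 + h) (H(h) = (h + h/h)*(h + h) = (h + 1)*(2*h) = (1 + h)*(2*h) = 2*h*(1 + h))
(g(6)*H(3))*(-1)**2 = (4*(2*3*(1 + 3)))*(-1)**2 = (4*(2*3*4))*1 = (4*24)*1 = 96*1 = 96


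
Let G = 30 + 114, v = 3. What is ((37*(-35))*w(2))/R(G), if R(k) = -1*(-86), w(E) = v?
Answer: -3885/86 ≈ -45.174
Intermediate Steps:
w(E) = 3
G = 144
R(k) = 86
((37*(-35))*w(2))/R(G) = ((37*(-35))*3)/86 = -1295*3*(1/86) = -3885*1/86 = -3885/86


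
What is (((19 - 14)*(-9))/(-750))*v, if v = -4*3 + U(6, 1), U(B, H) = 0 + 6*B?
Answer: 36/25 ≈ 1.4400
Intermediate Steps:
U(B, H) = 6*B
v = 24 (v = -4*3 + 6*6 = -12 + 36 = 24)
(((19 - 14)*(-9))/(-750))*v = (((19 - 14)*(-9))/(-750))*24 = ((5*(-9))*(-1/750))*24 = -45*(-1/750)*24 = (3/50)*24 = 36/25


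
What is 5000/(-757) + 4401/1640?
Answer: -4868443/1241480 ≈ -3.9215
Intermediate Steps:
5000/(-757) + 4401/1640 = 5000*(-1/757) + 4401*(1/1640) = -5000/757 + 4401/1640 = -4868443/1241480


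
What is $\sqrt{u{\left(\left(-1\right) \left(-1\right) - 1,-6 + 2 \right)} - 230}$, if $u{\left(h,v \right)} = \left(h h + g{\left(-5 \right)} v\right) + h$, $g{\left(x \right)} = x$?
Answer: $i \sqrt{210} \approx 14.491 i$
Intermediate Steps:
$u{\left(h,v \right)} = h + h^{2} - 5 v$ ($u{\left(h,v \right)} = \left(h h - 5 v\right) + h = \left(h^{2} - 5 v\right) + h = h + h^{2} - 5 v$)
$\sqrt{u{\left(\left(-1\right) \left(-1\right) - 1,-6 + 2 \right)} - 230} = \sqrt{\left(\left(\left(-1\right) \left(-1\right) - 1\right) + \left(\left(-1\right) \left(-1\right) - 1\right)^{2} - 5 \left(-6 + 2\right)\right) - 230} = \sqrt{\left(\left(1 - 1\right) + \left(1 - 1\right)^{2} - -20\right) - 230} = \sqrt{\left(0 + 0^{2} + 20\right) - 230} = \sqrt{\left(0 + 0 + 20\right) - 230} = \sqrt{20 - 230} = \sqrt{-210} = i \sqrt{210}$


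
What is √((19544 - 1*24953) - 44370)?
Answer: 3*I*√5531 ≈ 223.11*I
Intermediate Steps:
√((19544 - 1*24953) - 44370) = √((19544 - 24953) - 44370) = √(-5409 - 44370) = √(-49779) = 3*I*√5531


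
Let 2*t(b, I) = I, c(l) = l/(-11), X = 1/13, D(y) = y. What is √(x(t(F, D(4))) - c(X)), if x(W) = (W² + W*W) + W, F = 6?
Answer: 3*√22737/143 ≈ 3.1634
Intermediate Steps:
X = 1/13 ≈ 0.076923
c(l) = -l/11 (c(l) = l*(-1/11) = -l/11)
t(b, I) = I/2
x(W) = W + 2*W² (x(W) = (W² + W²) + W = 2*W² + W = W + 2*W²)
√(x(t(F, D(4))) - c(X)) = √(((½)*4)*(1 + 2*((½)*4)) - (-1)/(11*13)) = √(2*(1 + 2*2) - 1*(-1/143)) = √(2*(1 + 4) + 1/143) = √(2*5 + 1/143) = √(10 + 1/143) = √(1431/143) = 3*√22737/143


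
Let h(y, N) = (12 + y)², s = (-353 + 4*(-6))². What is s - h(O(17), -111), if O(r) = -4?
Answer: 142065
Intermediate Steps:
s = 142129 (s = (-353 - 24)² = (-377)² = 142129)
s - h(O(17), -111) = 142129 - (12 - 4)² = 142129 - 1*8² = 142129 - 1*64 = 142129 - 64 = 142065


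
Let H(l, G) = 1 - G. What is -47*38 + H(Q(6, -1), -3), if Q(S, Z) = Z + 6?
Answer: -1782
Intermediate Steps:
Q(S, Z) = 6 + Z
-47*38 + H(Q(6, -1), -3) = -47*38 + (1 - 1*(-3)) = -1786 + (1 + 3) = -1786 + 4 = -1782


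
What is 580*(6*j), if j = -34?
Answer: -118320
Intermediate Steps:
580*(6*j) = 580*(6*(-34)) = 580*(-204) = -118320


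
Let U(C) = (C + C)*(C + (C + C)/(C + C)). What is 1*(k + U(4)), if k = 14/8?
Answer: 167/4 ≈ 41.750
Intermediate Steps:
k = 7/4 (k = 14*(⅛) = 7/4 ≈ 1.7500)
U(C) = 2*C*(1 + C) (U(C) = (2*C)*(C + (2*C)/((2*C))) = (2*C)*(C + (2*C)*(1/(2*C))) = (2*C)*(C + 1) = (2*C)*(1 + C) = 2*C*(1 + C))
1*(k + U(4)) = 1*(7/4 + 2*4*(1 + 4)) = 1*(7/4 + 2*4*5) = 1*(7/4 + 40) = 1*(167/4) = 167/4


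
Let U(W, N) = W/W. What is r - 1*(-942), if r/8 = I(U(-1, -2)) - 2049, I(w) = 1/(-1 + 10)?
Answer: -139042/9 ≈ -15449.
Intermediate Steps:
U(W, N) = 1
I(w) = ⅑ (I(w) = 1/9 = ⅑)
r = -147520/9 (r = 8*(⅑ - 2049) = 8*(-18440/9) = -147520/9 ≈ -16391.)
r - 1*(-942) = -147520/9 - 1*(-942) = -147520/9 + 942 = -139042/9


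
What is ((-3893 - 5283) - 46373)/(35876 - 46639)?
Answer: 55549/10763 ≈ 5.1611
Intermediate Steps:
((-3893 - 5283) - 46373)/(35876 - 46639) = (-9176 - 46373)/(-10763) = -55549*(-1/10763) = 55549/10763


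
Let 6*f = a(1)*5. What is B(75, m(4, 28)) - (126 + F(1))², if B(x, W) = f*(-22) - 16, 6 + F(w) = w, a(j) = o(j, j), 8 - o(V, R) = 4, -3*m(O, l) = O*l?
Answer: -44191/3 ≈ -14730.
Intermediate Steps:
m(O, l) = -O*l/3
o(V, R) = 4 (o(V, R) = 8 - 1*4 = 8 - 4 = 4)
a(j) = 4
F(w) = -6 + w
f = 10/3 (f = (4*5)/6 = (⅙)*20 = 10/3 ≈ 3.3333)
B(x, W) = -268/3 (B(x, W) = (10/3)*(-22) - 16 = -220/3 - 16 = -268/3)
B(75, m(4, 28)) - (126 + F(1))² = -268/3 - (126 + (-6 + 1))² = -268/3 - (126 - 5)² = -268/3 - 1*121² = -268/3 - 1*14641 = -268/3 - 14641 = -44191/3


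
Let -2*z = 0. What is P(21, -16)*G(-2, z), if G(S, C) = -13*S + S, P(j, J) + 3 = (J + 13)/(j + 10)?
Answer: -2304/31 ≈ -74.323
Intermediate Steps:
z = 0 (z = -½*0 = 0)
P(j, J) = -3 + (13 + J)/(10 + j) (P(j, J) = -3 + (J + 13)/(j + 10) = -3 + (13 + J)/(10 + j))
G(S, C) = -12*S
P(21, -16)*G(-2, z) = ((-17 - 16 - 3*21)/(10 + 21))*(-12*(-2)) = ((-17 - 16 - 63)/31)*24 = ((1/31)*(-96))*24 = -96/31*24 = -2304/31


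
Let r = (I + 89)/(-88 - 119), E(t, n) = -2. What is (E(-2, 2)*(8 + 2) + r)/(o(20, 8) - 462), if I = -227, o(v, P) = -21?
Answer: 58/1449 ≈ 0.040028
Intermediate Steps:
r = ⅔ (r = (-227 + 89)/(-88 - 119) = -138/(-207) = -138*(-1/207) = ⅔ ≈ 0.66667)
(E(-2, 2)*(8 + 2) + r)/(o(20, 8) - 462) = (-2*(8 + 2) + ⅔)/(-21 - 462) = (-2*10 + ⅔)/(-483) = (-20 + ⅔)*(-1/483) = -58/3*(-1/483) = 58/1449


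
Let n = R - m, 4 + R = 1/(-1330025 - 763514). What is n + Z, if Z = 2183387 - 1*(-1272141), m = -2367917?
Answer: 12191600847698/2093539 ≈ 5.8234e+6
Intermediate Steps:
R = -8374157/2093539 (R = -4 + 1/(-1330025 - 763514) = -4 + 1/(-2093539) = -4 - 1/2093539 = -8374157/2093539 ≈ -4.0000)
Z = 3455528 (Z = 2183387 + 1272141 = 3455528)
n = 4957318214106/2093539 (n = -8374157/2093539 - 1*(-2367917) = -8374157/2093539 + 2367917 = 4957318214106/2093539 ≈ 2.3679e+6)
n + Z = 4957318214106/2093539 + 3455528 = 12191600847698/2093539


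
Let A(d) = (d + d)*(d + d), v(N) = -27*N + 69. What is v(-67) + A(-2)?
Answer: 1894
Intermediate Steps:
v(N) = 69 - 27*N
A(d) = 4*d² (A(d) = (2*d)*(2*d) = 4*d²)
v(-67) + A(-2) = (69 - 27*(-67)) + 4*(-2)² = (69 + 1809) + 4*4 = 1878 + 16 = 1894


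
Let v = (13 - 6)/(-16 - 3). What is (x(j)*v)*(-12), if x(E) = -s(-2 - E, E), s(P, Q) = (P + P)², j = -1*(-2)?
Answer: -5376/19 ≈ -282.95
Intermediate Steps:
j = 2
s(P, Q) = 4*P² (s(P, Q) = (2*P)² = 4*P²)
x(E) = -4*(-2 - E)²
v = -7/19 (v = 7/(-19) = 7*(-1/19) = -7/19 ≈ -0.36842)
(x(j)*v)*(-12) = (-4*(2 + 2)²*(-7/19))*(-12) = (-4*4²*(-7/19))*(-12) = (-4*16*(-7/19))*(-12) = -64*(-7/19)*(-12) = (448/19)*(-12) = -5376/19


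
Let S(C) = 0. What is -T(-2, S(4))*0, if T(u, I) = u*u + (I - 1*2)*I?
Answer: 0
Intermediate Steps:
T(u, I) = u**2 + I*(-2 + I) (T(u, I) = u**2 + (I - 2)*I = u**2 + (-2 + I)*I = u**2 + I*(-2 + I))
-T(-2, S(4))*0 = -(0**2 + (-2)**2 - 2*0)*0 = -(0 + 4 + 0)*0 = -1*4*0 = -4*0 = 0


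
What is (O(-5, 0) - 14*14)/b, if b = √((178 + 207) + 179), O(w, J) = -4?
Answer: -100*√141/141 ≈ -8.4215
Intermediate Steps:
b = 2*√141 (b = √(385 + 179) = √564 = 2*√141 ≈ 23.749)
(O(-5, 0) - 14*14)/b = (-4 - 14*14)/((2*√141)) = (-4 - 196)*(√141/282) = -100*√141/141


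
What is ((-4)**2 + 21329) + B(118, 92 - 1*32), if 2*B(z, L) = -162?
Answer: 21264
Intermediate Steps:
B(z, L) = -81 (B(z, L) = (1/2)*(-162) = -81)
((-4)**2 + 21329) + B(118, 92 - 1*32) = ((-4)**2 + 21329) - 81 = (16 + 21329) - 81 = 21345 - 81 = 21264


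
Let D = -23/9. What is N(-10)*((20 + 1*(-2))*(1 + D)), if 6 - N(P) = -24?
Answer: -840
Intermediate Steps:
N(P) = 30 (N(P) = 6 - 1*(-24) = 6 + 24 = 30)
D = -23/9 (D = -23*⅑ = -23/9 ≈ -2.5556)
N(-10)*((20 + 1*(-2))*(1 + D)) = 30*((20 + 1*(-2))*(1 - 23/9)) = 30*((20 - 2)*(-14/9)) = 30*(18*(-14/9)) = 30*(-28) = -840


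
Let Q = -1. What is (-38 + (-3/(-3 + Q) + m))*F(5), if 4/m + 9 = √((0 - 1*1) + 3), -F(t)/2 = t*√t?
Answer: 40*√10/79 + 59575*√5/158 ≈ 844.73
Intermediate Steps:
F(t) = -2*t^(3/2) (F(t) = -2*t*√t = -2*t^(3/2))
m = 4/(-9 + √2) (m = 4/(-9 + √((0 - 1*1) + 3)) = 4/(-9 + √((0 - 1) + 3)) = 4/(-9 + √(-1 + 3)) = 4/(-9 + √2) ≈ -0.52730)
(-38 + (-3/(-3 + Q) + m))*F(5) = (-38 + (-3/(-3 - 1) + (-36/79 - 4*√2/79)))*(-10*√5) = (-38 + (-3/(-4) + (-36/79 - 4*√2/79)))*(-10*√5) = (-38 + (-3*(-¼) + (-36/79 - 4*√2/79)))*(-10*√5) = (-38 + (¾ + (-36/79 - 4*√2/79)))*(-10*√5) = (-38 + (93/316 - 4*√2/79))*(-10*√5) = (-11915/316 - 4*√2/79)*(-10*√5) = -10*√5*(-11915/316 - 4*√2/79)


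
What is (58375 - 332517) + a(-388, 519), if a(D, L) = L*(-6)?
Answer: -277256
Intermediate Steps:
a(D, L) = -6*L
(58375 - 332517) + a(-388, 519) = (58375 - 332517) - 6*519 = -274142 - 3114 = -277256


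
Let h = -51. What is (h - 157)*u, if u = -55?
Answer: 11440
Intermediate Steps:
(h - 157)*u = (-51 - 157)*(-55) = -208*(-55) = 11440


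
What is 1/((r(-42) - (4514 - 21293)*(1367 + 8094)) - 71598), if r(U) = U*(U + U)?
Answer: 1/158678049 ≈ 6.3021e-9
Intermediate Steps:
r(U) = 2*U**2 (r(U) = U*(2*U) = 2*U**2)
1/((r(-42) - (4514 - 21293)*(1367 + 8094)) - 71598) = 1/((2*(-42)**2 - (4514 - 21293)*(1367 + 8094)) - 71598) = 1/((2*1764 - (-16779)*9461) - 71598) = 1/((3528 - 1*(-158746119)) - 71598) = 1/((3528 + 158746119) - 71598) = 1/(158749647 - 71598) = 1/158678049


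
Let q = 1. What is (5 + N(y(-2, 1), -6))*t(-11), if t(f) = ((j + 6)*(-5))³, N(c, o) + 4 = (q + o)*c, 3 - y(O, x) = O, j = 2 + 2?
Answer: 3000000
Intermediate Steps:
j = 4
y(O, x) = 3 - O
N(c, o) = -4 + c*(1 + o) (N(c, o) = -4 + (1 + o)*c = -4 + c*(1 + o))
t(f) = -125000 (t(f) = ((4 + 6)*(-5))³ = (10*(-5))³ = (-50)³ = -125000)
(5 + N(y(-2, 1), -6))*t(-11) = (5 + (-4 + (3 - 1*(-2)) + (3 - 1*(-2))*(-6)))*(-125000) = (5 + (-4 + (3 + 2) + (3 + 2)*(-6)))*(-125000) = (5 + (-4 + 5 + 5*(-6)))*(-125000) = (5 + (-4 + 5 - 30))*(-125000) = (5 - 29)*(-125000) = -24*(-125000) = 3000000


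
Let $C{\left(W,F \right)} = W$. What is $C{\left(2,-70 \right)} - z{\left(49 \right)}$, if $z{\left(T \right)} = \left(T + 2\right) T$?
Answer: $-2497$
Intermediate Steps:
$z{\left(T \right)} = T \left(2 + T\right)$ ($z{\left(T \right)} = \left(2 + T\right) T = T \left(2 + T\right)$)
$C{\left(2,-70 \right)} - z{\left(49 \right)} = 2 - 49 \left(2 + 49\right) = 2 - 49 \cdot 51 = 2 - 2499 = -2497$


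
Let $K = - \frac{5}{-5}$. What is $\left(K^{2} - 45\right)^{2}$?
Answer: $1936$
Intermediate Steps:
$K = 1$ ($K = \left(-5\right) \left(- \frac{1}{5}\right) = 1$)
$\left(K^{2} - 45\right)^{2} = \left(1^{2} - 45\right)^{2} = \left(1 - 45\right)^{2} = \left(-44\right)^{2} = 1936$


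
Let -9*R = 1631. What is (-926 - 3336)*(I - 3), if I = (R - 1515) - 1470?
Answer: 121565026/9 ≈ 1.3507e+7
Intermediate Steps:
R = -1631/9 (R = -⅑*1631 = -1631/9 ≈ -181.22)
I = -28496/9 (I = (-1631/9 - 1515) - 1470 = -15266/9 - 1470 = -28496/9 ≈ -3166.2)
(-926 - 3336)*(I - 3) = (-926 - 3336)*(-28496/9 - 3) = -4262*(-28523/9) = 121565026/9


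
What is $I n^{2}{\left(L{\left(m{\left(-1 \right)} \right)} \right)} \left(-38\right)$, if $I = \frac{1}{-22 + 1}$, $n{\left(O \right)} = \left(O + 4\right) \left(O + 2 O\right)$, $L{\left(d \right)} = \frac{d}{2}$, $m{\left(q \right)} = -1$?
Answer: $\frac{399}{8} \approx 49.875$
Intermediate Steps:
$L{\left(d \right)} = \frac{d}{2}$ ($L{\left(d \right)} = d \frac{1}{2} = \frac{d}{2}$)
$n{\left(O \right)} = 3 O \left(4 + O\right)$ ($n{\left(O \right)} = \left(4 + O\right) 3 O = 3 O \left(4 + O\right)$)
$I = - \frac{1}{21}$ ($I = \frac{1}{-21} = - \frac{1}{21} \approx -0.047619$)
$I n^{2}{\left(L{\left(m{\left(-1 \right)} \right)} \right)} \left(-38\right) = - \frac{\left(3 \cdot \frac{1}{2} \left(-1\right) \left(4 + \frac{1}{2} \left(-1\right)\right)\right)^{2}}{21} \left(-38\right) = - \frac{\left(3 \left(- \frac{1}{2}\right) \left(4 - \frac{1}{2}\right)\right)^{2}}{21} \left(-38\right) = - \frac{\left(3 \left(- \frac{1}{2}\right) \frac{7}{2}\right)^{2}}{21} \left(-38\right) = - \frac{\left(- \frac{21}{4}\right)^{2}}{21} \left(-38\right) = \left(- \frac{1}{21}\right) \frac{441}{16} \left(-38\right) = \left(- \frac{21}{16}\right) \left(-38\right) = \frac{399}{8}$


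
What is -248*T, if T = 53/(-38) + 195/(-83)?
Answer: 1464316/1577 ≈ 928.54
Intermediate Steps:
T = -11809/3154 (T = 53*(-1/38) + 195*(-1/83) = -53/38 - 195/83 = -11809/3154 ≈ -3.7441)
-248*T = -248*(-11809/3154) = 1464316/1577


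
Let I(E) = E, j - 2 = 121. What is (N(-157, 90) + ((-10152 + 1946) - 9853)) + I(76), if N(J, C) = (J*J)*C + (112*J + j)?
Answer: 2182966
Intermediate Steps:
j = 123 (j = 2 + 121 = 123)
N(J, C) = 123 + 112*J + C*J**2 (N(J, C) = (J*J)*C + (112*J + 123) = J**2*C + (123 + 112*J) = C*J**2 + (123 + 112*J) = 123 + 112*J + C*J**2)
(N(-157, 90) + ((-10152 + 1946) - 9853)) + I(76) = ((123 + 112*(-157) + 90*(-157)**2) + ((-10152 + 1946) - 9853)) + 76 = ((123 - 17584 + 90*24649) + (-8206 - 9853)) + 76 = ((123 - 17584 + 2218410) - 18059) + 76 = (2200949 - 18059) + 76 = 2182890 + 76 = 2182966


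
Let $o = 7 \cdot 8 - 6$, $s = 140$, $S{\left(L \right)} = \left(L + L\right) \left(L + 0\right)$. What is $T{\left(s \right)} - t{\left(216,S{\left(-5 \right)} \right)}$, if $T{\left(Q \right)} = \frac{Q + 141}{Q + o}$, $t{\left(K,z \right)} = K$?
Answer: $- \frac{40759}{190} \approx -214.52$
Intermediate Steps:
$S{\left(L \right)} = 2 L^{2}$ ($S{\left(L \right)} = 2 L L = 2 L^{2}$)
$o = 50$ ($o = 56 - 6 = 50$)
$T{\left(Q \right)} = \frac{141 + Q}{50 + Q}$ ($T{\left(Q \right)} = \frac{Q + 141}{Q + 50} = \frac{141 + Q}{50 + Q}$)
$T{\left(s \right)} - t{\left(216,S{\left(-5 \right)} \right)} = \frac{141 + 140}{50 + 140} - 216 = \frac{1}{190} \cdot 281 - 216 = \frac{281}{190} - 216 = - \frac{40759}{190}$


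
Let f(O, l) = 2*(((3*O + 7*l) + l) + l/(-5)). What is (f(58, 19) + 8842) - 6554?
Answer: 14662/5 ≈ 2932.4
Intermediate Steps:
f(O, l) = 6*O + 78*l/5 (f(O, l) = 2*((3*O + 8*l) + l*(-1/5)) = 2*((3*O + 8*l) - l/5) = 2*(3*O + 39*l/5) = 6*O + 78*l/5)
(f(58, 19) + 8842) - 6554 = ((6*58 + (78/5)*19) + 8842) - 6554 = ((348 + 1482/5) + 8842) - 6554 = (3222/5 + 8842) - 6554 = 47432/5 - 6554 = 14662/5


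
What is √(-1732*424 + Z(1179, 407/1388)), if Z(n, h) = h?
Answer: I*√353697924819/694 ≈ 856.95*I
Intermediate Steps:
√(-1732*424 + Z(1179, 407/1388)) = √(-1732*424 + 407/1388) = √(-734368 + 407*(1/1388)) = √(-734368 + 407/1388) = √(-1019302377/1388) = I*√353697924819/694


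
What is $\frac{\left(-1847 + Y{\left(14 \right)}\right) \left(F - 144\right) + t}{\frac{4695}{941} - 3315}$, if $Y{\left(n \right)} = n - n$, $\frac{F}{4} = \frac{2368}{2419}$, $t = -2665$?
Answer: $- \frac{27756595133}{358786080} \approx -77.363$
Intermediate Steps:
$F = \frac{9472}{2419}$ ($F = 4 \cdot \frac{2368}{2419} = \frac{9472}{2419} \approx 3.9157$)
$Y{\left(n \right)} = 0$
$\frac{\left(-1847 + Y{\left(14 \right)}\right) \left(F - 144\right) + t}{\frac{4695}{941} - 3315} = \frac{\left(-1847 + 0\right) \left(\frac{9472}{2419} - 144\right) - 2665}{\frac{4695}{941} - 3315} = \frac{\left(-1847\right) \left(- \frac{338864}{2419}\right) - 2665}{4695 \cdot \frac{1}{941} - 3315} = \frac{\frac{625881808}{2419} - 2665}{\frac{4695}{941} - 3315} = \frac{619435173}{2419 \left(- \frac{3114720}{941}\right)} = \frac{619435173}{2419} \left(- \frac{941}{3114720}\right) = - \frac{27756595133}{358786080}$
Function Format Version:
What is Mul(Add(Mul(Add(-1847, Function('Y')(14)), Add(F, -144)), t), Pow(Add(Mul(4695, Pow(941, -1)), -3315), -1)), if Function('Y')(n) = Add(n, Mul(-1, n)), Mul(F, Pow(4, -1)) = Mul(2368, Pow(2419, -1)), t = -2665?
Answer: Rational(-27756595133, 358786080) ≈ -77.363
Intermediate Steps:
F = Rational(9472, 2419) (F = Mul(4, Mul(2368, Pow(2419, -1))) = Mul(4, Mul(2368, Rational(1, 2419))) = Mul(4, Rational(2368, 2419)) = Rational(9472, 2419) ≈ 3.9157)
Function('Y')(n) = 0
Mul(Add(Mul(Add(-1847, Function('Y')(14)), Add(F, -144)), t), Pow(Add(Mul(4695, Pow(941, -1)), -3315), -1)) = Mul(Add(Mul(Add(-1847, 0), Add(Rational(9472, 2419), -144)), -2665), Pow(Add(Mul(4695, Pow(941, -1)), -3315), -1)) = Mul(Add(Mul(-1847, Rational(-338864, 2419)), -2665), Pow(Add(Mul(4695, Rational(1, 941)), -3315), -1)) = Mul(Add(Rational(625881808, 2419), -2665), Pow(Add(Rational(4695, 941), -3315), -1)) = Mul(Rational(619435173, 2419), Pow(Rational(-3114720, 941), -1)) = Mul(Rational(619435173, 2419), Rational(-941, 3114720)) = Rational(-27756595133, 358786080)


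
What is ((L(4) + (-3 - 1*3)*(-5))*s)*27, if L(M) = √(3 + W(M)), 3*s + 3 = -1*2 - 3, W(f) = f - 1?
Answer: -2160 - 72*√6 ≈ -2336.4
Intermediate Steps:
W(f) = -1 + f
s = -8/3 (s = -1 + (-1*2 - 3)/3 = -1 + (-2 - 3)/3 = -1 + (⅓)*(-5) = -1 - 5/3 = -8/3 ≈ -2.6667)
L(M) = √(2 + M) (L(M) = √(3 + (-1 + M)) = √(2 + M))
((L(4) + (-3 - 1*3)*(-5))*s)*27 = ((√(2 + 4) + (-3 - 1*3)*(-5))*(-8/3))*27 = ((√6 + (-3 - 3)*(-5))*(-8/3))*27 = ((√6 - 6*(-5))*(-8/3))*27 = ((√6 + 30)*(-8/3))*27 = ((30 + √6)*(-8/3))*27 = (-80 - 8*√6/3)*27 = -2160 - 72*√6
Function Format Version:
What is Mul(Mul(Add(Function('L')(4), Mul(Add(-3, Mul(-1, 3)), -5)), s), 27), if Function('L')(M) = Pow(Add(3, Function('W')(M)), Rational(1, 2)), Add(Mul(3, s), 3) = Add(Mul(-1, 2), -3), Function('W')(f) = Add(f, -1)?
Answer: Add(-2160, Mul(-72, Pow(6, Rational(1, 2)))) ≈ -2336.4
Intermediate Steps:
Function('W')(f) = Add(-1, f)
s = Rational(-8, 3) (s = Add(-1, Mul(Rational(1, 3), Add(Mul(-1, 2), -3))) = Add(-1, Mul(Rational(1, 3), Add(-2, -3))) = Add(-1, Mul(Rational(1, 3), -5)) = Add(-1, Rational(-5, 3)) = Rational(-8, 3) ≈ -2.6667)
Function('L')(M) = Pow(Add(2, M), Rational(1, 2)) (Function('L')(M) = Pow(Add(3, Add(-1, M)), Rational(1, 2)) = Pow(Add(2, M), Rational(1, 2)))
Mul(Mul(Add(Function('L')(4), Mul(Add(-3, Mul(-1, 3)), -5)), s), 27) = Mul(Mul(Add(Pow(Add(2, 4), Rational(1, 2)), Mul(Add(-3, Mul(-1, 3)), -5)), Rational(-8, 3)), 27) = Mul(Mul(Add(Pow(6, Rational(1, 2)), Mul(Add(-3, -3), -5)), Rational(-8, 3)), 27) = Mul(Mul(Add(Pow(6, Rational(1, 2)), Mul(-6, -5)), Rational(-8, 3)), 27) = Mul(Mul(Add(Pow(6, Rational(1, 2)), 30), Rational(-8, 3)), 27) = Mul(Mul(Add(30, Pow(6, Rational(1, 2))), Rational(-8, 3)), 27) = Mul(Add(-80, Mul(Rational(-8, 3), Pow(6, Rational(1, 2)))), 27) = Add(-2160, Mul(-72, Pow(6, Rational(1, 2))))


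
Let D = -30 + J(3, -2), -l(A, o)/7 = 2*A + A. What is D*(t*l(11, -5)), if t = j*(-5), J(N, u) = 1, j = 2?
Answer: -66990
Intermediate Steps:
l(A, o) = -21*A (l(A, o) = -7*(2*A + A) = -21*A)
t = -10 (t = 2*(-5) = -10)
D = -29 (D = -30 + 1 = -29)
D*(t*l(11, -5)) = -(-290)*(-21*11) = -(-290)*(-231) = -29*2310 = -66990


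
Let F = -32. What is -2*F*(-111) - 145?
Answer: -7249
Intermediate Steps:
-2*F*(-111) - 145 = -2*(-32)*(-111) - 145 = 64*(-111) - 145 = -7104 - 145 = -7249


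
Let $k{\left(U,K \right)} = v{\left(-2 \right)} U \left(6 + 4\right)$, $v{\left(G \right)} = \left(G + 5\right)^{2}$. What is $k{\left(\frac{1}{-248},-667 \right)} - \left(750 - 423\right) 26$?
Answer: $- \frac{1054293}{124} \approx -8502.4$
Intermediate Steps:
$v{\left(G \right)} = \left(5 + G\right)^{2}$
$k{\left(U,K \right)} = 90 U$ ($k{\left(U,K \right)} = \left(5 - 2\right)^{2} U \left(6 + 4\right) = 3^{2} U 10 = 9 U 10 = 90 U$)
$k{\left(\frac{1}{-248},-667 \right)} - \left(750 - 423\right) 26 = \frac{90}{-248} - \left(750 - 423\right) 26 = 90 \left(- \frac{1}{248}\right) - 327 \cdot 26 = - \frac{45}{124} - 8502 = - \frac{1054293}{124}$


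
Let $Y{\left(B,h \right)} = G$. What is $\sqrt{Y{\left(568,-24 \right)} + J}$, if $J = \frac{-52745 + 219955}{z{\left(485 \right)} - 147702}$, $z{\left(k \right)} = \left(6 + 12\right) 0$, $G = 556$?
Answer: $\frac{\sqrt{3026233118901}}{73851} \approx 23.556$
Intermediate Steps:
$Y{\left(B,h \right)} = 556$
$z{\left(k \right)} = 0$ ($z{\left(k \right)} = 18 \cdot 0 = 0$)
$J = - \frac{83605}{73851}$ ($J = \frac{-52745 + 219955}{0 - 147702} = \frac{167210}{-147702} = 167210 \left(- \frac{1}{147702}\right) = - \frac{83605}{73851} \approx -1.1321$)
$\sqrt{Y{\left(568,-24 \right)} + J} = \sqrt{556 - \frac{83605}{73851}} = \sqrt{\frac{40977551}{73851}} = \frac{\sqrt{3026233118901}}{73851}$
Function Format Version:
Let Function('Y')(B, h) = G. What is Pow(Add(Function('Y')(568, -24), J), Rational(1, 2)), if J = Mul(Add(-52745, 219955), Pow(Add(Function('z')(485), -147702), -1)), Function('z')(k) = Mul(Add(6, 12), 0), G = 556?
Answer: Mul(Rational(1, 73851), Pow(3026233118901, Rational(1, 2))) ≈ 23.556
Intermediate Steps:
Function('Y')(B, h) = 556
Function('z')(k) = 0 (Function('z')(k) = Mul(18, 0) = 0)
J = Rational(-83605, 73851) (J = Mul(Add(-52745, 219955), Pow(Add(0, -147702), -1)) = Mul(167210, Pow(-147702, -1)) = Mul(167210, Rational(-1, 147702)) = Rational(-83605, 73851) ≈ -1.1321)
Pow(Add(Function('Y')(568, -24), J), Rational(1, 2)) = Pow(Add(556, Rational(-83605, 73851)), Rational(1, 2)) = Pow(Rational(40977551, 73851), Rational(1, 2)) = Mul(Rational(1, 73851), Pow(3026233118901, Rational(1, 2)))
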